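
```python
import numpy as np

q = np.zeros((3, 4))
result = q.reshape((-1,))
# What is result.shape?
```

(12,)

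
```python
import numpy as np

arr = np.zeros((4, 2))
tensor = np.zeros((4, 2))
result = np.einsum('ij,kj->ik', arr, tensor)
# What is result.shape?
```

(4, 4)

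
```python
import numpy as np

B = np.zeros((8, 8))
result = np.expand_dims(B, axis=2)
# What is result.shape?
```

(8, 8, 1)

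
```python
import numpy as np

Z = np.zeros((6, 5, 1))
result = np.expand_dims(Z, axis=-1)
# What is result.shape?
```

(6, 5, 1, 1)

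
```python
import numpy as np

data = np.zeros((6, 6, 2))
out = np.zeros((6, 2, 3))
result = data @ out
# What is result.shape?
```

(6, 6, 3)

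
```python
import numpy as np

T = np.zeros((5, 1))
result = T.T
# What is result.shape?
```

(1, 5)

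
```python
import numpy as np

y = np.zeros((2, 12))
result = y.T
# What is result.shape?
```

(12, 2)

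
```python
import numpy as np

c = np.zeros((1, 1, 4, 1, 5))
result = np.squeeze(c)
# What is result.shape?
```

(4, 5)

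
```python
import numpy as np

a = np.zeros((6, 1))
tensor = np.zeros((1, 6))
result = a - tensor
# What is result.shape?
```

(6, 6)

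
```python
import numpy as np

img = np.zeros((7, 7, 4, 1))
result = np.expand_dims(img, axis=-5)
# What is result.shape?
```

(1, 7, 7, 4, 1)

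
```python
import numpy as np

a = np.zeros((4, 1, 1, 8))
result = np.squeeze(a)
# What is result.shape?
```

(4, 8)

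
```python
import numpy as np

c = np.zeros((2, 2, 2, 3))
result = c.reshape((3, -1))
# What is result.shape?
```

(3, 8)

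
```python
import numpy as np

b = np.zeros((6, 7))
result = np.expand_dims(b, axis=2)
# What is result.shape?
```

(6, 7, 1)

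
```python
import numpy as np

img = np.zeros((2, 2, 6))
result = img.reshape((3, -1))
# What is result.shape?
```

(3, 8)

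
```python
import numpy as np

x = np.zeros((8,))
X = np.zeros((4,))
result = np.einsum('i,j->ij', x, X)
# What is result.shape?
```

(8, 4)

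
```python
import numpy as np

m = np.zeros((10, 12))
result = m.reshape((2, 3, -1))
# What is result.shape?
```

(2, 3, 20)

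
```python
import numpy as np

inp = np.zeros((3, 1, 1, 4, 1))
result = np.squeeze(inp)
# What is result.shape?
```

(3, 4)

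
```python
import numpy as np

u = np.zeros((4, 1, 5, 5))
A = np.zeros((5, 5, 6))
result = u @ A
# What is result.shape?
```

(4, 5, 5, 6)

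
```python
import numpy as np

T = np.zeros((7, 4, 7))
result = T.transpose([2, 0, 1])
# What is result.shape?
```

(7, 7, 4)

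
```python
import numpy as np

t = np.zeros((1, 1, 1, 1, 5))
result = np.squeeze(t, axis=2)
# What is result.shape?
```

(1, 1, 1, 5)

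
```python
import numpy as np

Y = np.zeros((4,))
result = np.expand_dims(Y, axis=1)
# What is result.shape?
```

(4, 1)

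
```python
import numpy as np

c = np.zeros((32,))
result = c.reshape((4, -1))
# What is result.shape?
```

(4, 8)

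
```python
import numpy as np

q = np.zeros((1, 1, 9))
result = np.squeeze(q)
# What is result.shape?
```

(9,)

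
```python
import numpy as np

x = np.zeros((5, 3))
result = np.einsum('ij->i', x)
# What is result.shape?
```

(5,)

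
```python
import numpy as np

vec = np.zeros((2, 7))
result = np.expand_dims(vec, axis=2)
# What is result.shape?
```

(2, 7, 1)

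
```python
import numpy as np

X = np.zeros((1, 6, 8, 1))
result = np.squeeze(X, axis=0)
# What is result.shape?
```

(6, 8, 1)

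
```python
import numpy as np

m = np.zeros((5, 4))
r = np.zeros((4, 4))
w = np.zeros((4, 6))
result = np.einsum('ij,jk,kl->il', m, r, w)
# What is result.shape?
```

(5, 6)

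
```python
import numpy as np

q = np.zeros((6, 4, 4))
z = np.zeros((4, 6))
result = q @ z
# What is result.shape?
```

(6, 4, 6)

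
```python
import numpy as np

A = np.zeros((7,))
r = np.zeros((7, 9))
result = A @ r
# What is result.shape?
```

(9,)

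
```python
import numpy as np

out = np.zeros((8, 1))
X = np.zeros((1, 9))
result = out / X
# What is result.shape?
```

(8, 9)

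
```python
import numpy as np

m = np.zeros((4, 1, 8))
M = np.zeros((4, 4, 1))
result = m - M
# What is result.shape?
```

(4, 4, 8)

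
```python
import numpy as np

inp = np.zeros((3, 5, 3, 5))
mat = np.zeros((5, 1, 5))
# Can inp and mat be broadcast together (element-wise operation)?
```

Yes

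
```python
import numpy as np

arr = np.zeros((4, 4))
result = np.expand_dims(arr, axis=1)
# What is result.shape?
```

(4, 1, 4)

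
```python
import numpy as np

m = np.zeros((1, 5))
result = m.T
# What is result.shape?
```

(5, 1)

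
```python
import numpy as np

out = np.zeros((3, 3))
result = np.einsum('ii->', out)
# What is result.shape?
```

()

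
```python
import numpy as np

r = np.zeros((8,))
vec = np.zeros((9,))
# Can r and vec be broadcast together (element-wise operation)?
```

No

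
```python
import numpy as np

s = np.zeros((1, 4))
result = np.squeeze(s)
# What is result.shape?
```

(4,)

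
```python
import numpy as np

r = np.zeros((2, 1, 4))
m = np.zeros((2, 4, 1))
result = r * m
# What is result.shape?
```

(2, 4, 4)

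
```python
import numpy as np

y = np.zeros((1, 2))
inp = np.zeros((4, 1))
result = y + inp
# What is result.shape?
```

(4, 2)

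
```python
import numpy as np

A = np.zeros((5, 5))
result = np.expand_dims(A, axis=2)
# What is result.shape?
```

(5, 5, 1)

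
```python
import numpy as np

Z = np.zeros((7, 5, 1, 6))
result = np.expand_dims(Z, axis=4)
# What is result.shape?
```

(7, 5, 1, 6, 1)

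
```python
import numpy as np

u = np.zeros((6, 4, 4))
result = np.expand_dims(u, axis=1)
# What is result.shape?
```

(6, 1, 4, 4)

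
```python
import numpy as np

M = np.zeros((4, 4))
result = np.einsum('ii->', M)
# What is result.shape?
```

()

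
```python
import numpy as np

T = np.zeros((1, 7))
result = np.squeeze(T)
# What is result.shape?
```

(7,)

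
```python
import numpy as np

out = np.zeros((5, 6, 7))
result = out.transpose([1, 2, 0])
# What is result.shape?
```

(6, 7, 5)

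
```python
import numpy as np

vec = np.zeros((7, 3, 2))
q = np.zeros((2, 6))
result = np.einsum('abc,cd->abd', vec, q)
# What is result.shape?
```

(7, 3, 6)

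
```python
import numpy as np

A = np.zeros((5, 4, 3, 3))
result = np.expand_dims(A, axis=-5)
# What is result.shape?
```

(1, 5, 4, 3, 3)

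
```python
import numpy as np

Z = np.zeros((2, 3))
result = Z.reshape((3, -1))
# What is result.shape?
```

(3, 2)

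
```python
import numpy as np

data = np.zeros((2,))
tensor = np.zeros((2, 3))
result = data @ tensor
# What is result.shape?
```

(3,)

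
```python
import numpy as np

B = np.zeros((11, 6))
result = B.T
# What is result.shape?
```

(6, 11)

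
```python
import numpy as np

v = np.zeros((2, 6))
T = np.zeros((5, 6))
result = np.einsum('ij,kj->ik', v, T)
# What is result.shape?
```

(2, 5)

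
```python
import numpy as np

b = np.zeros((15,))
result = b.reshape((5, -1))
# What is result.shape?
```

(5, 3)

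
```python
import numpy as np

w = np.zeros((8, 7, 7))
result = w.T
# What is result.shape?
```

(7, 7, 8)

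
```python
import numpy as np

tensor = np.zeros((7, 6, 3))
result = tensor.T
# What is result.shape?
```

(3, 6, 7)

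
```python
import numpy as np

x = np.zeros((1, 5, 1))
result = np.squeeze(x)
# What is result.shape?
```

(5,)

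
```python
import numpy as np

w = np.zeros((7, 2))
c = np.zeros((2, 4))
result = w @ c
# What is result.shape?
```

(7, 4)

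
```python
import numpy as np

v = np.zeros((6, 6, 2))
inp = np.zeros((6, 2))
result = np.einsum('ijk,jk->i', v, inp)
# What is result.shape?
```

(6,)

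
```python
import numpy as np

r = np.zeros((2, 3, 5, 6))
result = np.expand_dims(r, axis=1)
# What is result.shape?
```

(2, 1, 3, 5, 6)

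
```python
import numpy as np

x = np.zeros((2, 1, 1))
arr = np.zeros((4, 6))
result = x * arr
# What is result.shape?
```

(2, 4, 6)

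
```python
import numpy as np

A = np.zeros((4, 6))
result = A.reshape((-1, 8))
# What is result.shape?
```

(3, 8)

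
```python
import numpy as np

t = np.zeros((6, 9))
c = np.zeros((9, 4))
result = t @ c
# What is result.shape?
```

(6, 4)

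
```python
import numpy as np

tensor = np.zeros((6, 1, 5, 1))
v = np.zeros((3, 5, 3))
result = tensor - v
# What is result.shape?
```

(6, 3, 5, 3)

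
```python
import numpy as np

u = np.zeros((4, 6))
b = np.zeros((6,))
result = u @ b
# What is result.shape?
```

(4,)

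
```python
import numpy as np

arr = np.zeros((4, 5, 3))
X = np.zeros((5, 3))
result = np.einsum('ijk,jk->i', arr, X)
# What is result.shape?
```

(4,)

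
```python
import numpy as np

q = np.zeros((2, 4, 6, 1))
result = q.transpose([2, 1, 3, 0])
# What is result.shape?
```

(6, 4, 1, 2)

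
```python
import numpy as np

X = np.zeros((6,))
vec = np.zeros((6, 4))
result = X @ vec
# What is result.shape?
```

(4,)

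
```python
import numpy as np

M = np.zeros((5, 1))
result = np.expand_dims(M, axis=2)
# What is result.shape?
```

(5, 1, 1)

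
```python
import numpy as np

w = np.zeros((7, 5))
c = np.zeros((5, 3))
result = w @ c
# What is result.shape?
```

(7, 3)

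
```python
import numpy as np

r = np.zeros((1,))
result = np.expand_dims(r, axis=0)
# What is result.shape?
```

(1, 1)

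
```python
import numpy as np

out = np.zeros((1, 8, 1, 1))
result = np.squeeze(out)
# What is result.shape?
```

(8,)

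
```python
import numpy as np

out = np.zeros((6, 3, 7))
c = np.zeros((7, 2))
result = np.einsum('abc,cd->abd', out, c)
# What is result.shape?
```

(6, 3, 2)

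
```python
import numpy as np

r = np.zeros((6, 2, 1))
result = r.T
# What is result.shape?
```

(1, 2, 6)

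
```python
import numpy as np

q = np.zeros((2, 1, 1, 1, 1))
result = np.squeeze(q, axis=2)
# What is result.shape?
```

(2, 1, 1, 1)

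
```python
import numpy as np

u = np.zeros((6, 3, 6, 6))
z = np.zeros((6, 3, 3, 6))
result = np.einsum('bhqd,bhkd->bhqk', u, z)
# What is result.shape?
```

(6, 3, 6, 3)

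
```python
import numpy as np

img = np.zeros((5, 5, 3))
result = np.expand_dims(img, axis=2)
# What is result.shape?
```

(5, 5, 1, 3)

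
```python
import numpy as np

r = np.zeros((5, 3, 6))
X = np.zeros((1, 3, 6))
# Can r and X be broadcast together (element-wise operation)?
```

Yes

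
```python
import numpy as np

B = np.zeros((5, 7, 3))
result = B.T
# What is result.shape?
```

(3, 7, 5)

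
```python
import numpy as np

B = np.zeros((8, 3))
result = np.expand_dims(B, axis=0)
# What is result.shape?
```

(1, 8, 3)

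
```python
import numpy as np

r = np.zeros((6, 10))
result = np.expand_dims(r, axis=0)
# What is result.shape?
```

(1, 6, 10)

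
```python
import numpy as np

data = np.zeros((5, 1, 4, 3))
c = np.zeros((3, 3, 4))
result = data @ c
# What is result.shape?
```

(5, 3, 4, 4)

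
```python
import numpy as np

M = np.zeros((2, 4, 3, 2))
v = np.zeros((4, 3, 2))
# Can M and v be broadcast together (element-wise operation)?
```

Yes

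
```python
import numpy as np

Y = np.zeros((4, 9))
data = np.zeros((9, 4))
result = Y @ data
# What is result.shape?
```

(4, 4)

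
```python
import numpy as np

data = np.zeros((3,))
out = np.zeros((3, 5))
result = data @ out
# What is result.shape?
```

(5,)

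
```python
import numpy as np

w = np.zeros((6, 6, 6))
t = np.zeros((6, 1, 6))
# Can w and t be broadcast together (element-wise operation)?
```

Yes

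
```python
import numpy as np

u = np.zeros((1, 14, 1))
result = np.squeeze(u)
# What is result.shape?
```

(14,)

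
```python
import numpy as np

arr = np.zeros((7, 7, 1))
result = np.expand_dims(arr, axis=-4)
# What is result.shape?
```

(1, 7, 7, 1)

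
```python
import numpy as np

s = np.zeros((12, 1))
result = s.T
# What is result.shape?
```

(1, 12)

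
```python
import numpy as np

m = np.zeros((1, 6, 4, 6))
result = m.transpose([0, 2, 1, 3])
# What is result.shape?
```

(1, 4, 6, 6)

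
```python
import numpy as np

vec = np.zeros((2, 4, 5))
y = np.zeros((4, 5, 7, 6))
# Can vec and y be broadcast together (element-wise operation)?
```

No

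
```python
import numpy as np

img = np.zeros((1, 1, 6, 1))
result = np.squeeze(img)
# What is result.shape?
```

(6,)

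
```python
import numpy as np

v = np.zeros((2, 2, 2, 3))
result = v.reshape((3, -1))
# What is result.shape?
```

(3, 8)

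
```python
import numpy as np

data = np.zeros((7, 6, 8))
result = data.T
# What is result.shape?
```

(8, 6, 7)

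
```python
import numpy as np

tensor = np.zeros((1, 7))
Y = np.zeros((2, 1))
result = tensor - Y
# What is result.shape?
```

(2, 7)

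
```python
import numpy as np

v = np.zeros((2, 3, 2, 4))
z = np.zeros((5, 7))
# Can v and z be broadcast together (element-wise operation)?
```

No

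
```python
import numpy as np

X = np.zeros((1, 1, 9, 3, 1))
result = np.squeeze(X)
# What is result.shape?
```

(9, 3)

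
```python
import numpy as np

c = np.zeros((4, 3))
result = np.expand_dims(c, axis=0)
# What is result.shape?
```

(1, 4, 3)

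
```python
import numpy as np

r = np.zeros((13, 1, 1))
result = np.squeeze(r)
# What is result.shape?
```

(13,)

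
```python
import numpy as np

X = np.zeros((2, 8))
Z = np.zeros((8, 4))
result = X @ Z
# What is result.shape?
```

(2, 4)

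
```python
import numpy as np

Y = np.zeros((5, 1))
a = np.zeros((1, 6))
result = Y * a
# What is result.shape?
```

(5, 6)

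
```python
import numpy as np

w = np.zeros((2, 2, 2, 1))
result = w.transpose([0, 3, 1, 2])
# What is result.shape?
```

(2, 1, 2, 2)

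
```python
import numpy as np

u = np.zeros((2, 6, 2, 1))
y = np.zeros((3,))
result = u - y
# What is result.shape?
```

(2, 6, 2, 3)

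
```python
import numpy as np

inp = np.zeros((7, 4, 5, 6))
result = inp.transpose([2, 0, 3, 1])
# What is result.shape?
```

(5, 7, 6, 4)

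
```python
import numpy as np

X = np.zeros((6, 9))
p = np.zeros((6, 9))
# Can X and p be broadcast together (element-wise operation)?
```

Yes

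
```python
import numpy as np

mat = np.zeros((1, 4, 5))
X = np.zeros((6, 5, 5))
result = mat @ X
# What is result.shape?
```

(6, 4, 5)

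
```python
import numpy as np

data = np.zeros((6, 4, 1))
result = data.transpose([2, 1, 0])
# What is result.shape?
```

(1, 4, 6)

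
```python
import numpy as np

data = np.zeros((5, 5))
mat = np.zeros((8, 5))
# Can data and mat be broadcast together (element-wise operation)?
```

No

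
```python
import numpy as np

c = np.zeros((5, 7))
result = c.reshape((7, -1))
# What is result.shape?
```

(7, 5)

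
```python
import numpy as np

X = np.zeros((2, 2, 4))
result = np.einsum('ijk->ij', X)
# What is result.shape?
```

(2, 2)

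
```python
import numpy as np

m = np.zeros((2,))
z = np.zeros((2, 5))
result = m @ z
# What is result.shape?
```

(5,)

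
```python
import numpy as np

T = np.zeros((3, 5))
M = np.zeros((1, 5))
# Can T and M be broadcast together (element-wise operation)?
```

Yes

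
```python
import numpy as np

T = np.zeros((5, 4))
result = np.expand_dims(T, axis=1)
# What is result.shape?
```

(5, 1, 4)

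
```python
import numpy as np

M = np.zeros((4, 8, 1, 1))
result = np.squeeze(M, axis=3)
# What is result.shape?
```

(4, 8, 1)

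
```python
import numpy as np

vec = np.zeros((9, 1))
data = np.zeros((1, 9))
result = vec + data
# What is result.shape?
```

(9, 9)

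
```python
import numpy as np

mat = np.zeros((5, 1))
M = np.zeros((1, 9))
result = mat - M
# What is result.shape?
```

(5, 9)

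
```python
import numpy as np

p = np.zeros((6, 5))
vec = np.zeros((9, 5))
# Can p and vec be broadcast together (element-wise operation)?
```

No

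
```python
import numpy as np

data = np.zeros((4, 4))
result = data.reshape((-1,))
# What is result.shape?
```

(16,)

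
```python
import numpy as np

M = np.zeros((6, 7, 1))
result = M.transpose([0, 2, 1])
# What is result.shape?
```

(6, 1, 7)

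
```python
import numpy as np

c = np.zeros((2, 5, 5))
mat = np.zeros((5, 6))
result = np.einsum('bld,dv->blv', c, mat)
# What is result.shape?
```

(2, 5, 6)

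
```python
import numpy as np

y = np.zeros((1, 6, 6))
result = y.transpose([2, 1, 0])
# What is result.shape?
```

(6, 6, 1)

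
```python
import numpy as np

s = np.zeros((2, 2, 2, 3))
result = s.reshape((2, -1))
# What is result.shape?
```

(2, 12)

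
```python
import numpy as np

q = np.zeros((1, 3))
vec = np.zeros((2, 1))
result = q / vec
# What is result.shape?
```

(2, 3)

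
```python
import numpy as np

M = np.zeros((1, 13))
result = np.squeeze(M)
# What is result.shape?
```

(13,)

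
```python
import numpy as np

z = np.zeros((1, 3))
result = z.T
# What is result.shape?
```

(3, 1)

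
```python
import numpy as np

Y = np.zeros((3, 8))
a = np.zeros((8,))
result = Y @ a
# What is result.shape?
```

(3,)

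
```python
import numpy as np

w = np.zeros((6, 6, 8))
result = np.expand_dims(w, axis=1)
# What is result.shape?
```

(6, 1, 6, 8)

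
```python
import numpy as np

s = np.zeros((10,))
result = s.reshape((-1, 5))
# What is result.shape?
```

(2, 5)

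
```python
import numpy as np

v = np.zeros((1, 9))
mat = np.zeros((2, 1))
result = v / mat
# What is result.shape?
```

(2, 9)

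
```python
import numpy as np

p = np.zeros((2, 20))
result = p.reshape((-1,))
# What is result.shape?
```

(40,)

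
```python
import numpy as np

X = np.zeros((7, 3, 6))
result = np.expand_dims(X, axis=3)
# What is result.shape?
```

(7, 3, 6, 1)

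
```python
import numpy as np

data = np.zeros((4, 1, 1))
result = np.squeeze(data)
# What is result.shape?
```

(4,)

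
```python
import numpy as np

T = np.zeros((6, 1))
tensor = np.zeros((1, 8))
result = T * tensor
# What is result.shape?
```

(6, 8)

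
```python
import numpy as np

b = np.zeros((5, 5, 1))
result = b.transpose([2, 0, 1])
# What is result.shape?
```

(1, 5, 5)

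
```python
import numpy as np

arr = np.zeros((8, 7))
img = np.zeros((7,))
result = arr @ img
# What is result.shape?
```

(8,)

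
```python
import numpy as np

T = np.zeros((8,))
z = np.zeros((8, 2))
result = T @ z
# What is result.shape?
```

(2,)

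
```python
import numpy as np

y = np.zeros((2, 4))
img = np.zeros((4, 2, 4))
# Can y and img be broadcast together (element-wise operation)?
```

Yes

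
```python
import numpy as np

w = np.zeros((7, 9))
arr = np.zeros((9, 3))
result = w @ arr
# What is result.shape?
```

(7, 3)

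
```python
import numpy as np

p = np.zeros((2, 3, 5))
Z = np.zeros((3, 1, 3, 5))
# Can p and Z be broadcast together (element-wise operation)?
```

Yes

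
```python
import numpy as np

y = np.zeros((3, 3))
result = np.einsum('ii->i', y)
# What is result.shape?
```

(3,)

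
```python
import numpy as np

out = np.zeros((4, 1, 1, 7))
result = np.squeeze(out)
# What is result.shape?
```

(4, 7)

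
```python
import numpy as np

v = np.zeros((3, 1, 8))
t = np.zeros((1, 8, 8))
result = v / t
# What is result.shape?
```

(3, 8, 8)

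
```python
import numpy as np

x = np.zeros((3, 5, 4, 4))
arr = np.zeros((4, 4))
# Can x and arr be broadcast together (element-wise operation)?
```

Yes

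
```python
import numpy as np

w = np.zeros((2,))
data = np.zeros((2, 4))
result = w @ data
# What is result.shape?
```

(4,)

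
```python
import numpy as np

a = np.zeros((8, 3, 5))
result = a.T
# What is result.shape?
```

(5, 3, 8)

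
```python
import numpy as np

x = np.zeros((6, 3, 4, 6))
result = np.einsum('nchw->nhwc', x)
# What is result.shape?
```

(6, 4, 6, 3)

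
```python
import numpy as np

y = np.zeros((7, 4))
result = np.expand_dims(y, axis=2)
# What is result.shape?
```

(7, 4, 1)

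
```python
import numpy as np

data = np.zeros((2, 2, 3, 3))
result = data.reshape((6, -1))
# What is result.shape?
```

(6, 6)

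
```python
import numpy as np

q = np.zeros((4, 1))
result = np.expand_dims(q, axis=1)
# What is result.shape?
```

(4, 1, 1)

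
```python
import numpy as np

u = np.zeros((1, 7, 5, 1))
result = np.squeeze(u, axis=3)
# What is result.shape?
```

(1, 7, 5)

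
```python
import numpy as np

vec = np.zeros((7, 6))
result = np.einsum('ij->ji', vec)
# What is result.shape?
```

(6, 7)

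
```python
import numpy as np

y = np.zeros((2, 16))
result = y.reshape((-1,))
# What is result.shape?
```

(32,)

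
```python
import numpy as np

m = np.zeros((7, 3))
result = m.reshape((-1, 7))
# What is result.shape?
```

(3, 7)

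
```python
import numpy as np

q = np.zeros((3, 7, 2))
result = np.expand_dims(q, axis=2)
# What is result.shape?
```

(3, 7, 1, 2)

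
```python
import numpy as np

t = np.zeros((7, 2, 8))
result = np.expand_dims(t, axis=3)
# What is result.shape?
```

(7, 2, 8, 1)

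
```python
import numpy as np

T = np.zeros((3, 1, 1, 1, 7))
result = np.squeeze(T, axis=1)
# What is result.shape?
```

(3, 1, 1, 7)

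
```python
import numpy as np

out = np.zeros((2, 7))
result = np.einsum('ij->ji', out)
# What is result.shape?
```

(7, 2)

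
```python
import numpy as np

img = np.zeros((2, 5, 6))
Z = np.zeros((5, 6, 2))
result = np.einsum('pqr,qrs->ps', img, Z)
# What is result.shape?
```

(2, 2)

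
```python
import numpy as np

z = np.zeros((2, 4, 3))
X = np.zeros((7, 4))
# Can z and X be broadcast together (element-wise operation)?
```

No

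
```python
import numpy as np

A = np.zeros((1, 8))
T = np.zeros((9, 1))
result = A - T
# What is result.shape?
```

(9, 8)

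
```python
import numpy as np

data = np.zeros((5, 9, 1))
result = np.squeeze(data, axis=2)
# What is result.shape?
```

(5, 9)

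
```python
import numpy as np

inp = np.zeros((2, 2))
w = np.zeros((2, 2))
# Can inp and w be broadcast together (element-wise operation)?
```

Yes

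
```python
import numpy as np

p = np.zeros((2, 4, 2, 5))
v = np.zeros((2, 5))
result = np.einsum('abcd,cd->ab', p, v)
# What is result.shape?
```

(2, 4)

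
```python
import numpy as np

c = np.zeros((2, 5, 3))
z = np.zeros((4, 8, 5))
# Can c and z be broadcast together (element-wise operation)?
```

No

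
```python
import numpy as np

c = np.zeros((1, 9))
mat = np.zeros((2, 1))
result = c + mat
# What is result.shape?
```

(2, 9)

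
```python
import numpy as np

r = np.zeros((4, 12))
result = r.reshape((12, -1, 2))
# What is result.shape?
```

(12, 2, 2)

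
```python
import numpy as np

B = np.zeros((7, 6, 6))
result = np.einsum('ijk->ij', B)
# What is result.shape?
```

(7, 6)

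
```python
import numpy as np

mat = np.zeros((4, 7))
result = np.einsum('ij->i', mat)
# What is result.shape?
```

(4,)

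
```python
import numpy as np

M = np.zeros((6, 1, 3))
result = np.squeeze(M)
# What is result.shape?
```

(6, 3)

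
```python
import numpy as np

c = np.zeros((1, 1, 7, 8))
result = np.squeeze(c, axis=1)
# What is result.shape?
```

(1, 7, 8)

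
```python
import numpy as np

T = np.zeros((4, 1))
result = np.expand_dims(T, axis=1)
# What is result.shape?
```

(4, 1, 1)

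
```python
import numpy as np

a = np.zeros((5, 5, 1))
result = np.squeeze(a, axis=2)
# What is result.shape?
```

(5, 5)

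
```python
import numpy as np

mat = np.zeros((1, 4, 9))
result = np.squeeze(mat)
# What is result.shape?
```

(4, 9)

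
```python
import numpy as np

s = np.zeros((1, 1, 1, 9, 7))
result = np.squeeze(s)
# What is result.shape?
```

(9, 7)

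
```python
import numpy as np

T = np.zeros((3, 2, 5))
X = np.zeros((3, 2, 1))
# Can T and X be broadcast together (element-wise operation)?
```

Yes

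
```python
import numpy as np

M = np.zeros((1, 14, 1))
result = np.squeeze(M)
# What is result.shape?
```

(14,)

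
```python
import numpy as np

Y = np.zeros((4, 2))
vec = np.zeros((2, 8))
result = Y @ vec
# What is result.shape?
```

(4, 8)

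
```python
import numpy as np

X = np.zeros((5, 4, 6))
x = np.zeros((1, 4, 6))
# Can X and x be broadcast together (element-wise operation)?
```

Yes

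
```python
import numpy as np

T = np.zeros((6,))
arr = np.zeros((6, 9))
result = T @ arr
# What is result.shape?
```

(9,)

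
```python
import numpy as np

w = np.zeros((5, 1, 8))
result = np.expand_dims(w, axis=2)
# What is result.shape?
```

(5, 1, 1, 8)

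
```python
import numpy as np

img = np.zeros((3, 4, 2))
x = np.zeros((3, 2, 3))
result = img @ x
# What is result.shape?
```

(3, 4, 3)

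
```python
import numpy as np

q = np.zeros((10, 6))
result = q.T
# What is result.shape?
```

(6, 10)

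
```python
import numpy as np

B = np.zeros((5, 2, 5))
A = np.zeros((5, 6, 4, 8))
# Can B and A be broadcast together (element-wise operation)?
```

No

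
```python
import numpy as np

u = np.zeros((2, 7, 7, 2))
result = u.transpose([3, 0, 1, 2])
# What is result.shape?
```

(2, 2, 7, 7)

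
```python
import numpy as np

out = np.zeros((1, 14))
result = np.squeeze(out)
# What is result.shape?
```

(14,)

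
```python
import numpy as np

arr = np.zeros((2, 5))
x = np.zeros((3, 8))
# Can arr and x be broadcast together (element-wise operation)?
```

No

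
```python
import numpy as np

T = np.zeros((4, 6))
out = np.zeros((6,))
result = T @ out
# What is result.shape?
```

(4,)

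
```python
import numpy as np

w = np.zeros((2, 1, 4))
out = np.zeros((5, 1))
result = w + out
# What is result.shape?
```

(2, 5, 4)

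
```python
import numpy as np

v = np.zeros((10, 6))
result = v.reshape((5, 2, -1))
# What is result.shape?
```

(5, 2, 6)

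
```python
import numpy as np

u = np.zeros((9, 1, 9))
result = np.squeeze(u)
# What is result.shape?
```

(9, 9)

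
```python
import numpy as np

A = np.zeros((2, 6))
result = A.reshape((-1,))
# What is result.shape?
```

(12,)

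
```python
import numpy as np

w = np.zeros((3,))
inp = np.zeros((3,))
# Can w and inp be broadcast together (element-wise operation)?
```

Yes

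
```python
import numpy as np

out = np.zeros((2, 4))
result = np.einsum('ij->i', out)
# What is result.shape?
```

(2,)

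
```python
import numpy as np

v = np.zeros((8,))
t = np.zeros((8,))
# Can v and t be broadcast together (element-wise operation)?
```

Yes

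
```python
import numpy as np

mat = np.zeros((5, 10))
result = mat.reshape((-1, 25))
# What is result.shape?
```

(2, 25)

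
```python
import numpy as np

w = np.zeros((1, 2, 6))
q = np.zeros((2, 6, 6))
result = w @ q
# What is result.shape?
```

(2, 2, 6)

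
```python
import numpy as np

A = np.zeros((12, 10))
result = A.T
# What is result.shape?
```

(10, 12)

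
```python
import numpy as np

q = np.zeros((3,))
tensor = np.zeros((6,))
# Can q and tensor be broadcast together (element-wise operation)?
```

No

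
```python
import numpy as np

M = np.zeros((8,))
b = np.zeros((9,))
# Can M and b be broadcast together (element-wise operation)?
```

No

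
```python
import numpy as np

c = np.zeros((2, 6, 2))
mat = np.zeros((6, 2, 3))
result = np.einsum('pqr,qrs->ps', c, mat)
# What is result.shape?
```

(2, 3)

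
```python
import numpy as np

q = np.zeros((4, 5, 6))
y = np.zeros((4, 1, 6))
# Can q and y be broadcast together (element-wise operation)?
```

Yes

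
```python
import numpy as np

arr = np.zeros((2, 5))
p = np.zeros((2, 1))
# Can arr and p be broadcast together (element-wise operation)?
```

Yes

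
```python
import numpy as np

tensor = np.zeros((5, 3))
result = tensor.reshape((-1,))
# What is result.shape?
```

(15,)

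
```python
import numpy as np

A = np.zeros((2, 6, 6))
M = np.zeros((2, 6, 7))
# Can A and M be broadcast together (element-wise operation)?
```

No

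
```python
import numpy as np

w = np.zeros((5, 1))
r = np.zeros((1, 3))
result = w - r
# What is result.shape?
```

(5, 3)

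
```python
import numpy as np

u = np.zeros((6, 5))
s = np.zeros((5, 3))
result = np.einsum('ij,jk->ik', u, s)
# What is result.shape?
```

(6, 3)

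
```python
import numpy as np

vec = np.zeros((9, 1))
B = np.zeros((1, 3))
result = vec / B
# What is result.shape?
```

(9, 3)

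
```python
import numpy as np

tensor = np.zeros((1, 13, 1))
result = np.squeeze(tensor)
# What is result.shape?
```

(13,)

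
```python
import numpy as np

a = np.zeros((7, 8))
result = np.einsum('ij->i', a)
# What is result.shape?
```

(7,)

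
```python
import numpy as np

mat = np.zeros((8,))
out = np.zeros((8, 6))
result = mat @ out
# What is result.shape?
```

(6,)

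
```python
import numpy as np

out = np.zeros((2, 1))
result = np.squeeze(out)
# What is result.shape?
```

(2,)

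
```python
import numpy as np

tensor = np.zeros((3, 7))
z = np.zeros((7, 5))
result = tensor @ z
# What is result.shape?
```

(3, 5)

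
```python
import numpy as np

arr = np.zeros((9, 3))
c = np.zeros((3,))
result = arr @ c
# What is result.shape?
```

(9,)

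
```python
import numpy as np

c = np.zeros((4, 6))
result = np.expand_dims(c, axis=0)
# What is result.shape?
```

(1, 4, 6)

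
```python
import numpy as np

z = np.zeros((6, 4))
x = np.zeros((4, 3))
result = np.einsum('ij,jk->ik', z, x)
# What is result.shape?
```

(6, 3)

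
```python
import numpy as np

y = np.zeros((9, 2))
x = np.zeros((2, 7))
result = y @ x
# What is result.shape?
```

(9, 7)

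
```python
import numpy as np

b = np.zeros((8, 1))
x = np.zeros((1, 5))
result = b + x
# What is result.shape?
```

(8, 5)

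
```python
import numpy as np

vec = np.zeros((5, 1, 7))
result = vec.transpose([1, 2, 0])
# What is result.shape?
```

(1, 7, 5)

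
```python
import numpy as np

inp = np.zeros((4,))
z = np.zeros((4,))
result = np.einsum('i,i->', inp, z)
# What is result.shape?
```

()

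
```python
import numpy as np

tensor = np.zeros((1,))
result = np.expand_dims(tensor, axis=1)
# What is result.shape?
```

(1, 1)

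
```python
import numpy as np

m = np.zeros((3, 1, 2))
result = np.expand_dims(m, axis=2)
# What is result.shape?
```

(3, 1, 1, 2)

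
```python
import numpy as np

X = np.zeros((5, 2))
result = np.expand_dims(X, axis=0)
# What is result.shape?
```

(1, 5, 2)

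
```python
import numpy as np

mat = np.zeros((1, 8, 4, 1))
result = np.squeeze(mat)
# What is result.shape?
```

(8, 4)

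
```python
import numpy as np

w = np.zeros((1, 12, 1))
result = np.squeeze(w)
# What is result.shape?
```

(12,)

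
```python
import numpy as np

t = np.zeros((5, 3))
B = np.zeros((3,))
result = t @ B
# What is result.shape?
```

(5,)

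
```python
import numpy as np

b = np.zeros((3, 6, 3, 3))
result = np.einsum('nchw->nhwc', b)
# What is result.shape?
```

(3, 3, 3, 6)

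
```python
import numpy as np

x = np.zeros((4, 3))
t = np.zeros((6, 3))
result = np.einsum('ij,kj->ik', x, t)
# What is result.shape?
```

(4, 6)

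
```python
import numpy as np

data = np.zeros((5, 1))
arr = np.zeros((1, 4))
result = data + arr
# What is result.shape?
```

(5, 4)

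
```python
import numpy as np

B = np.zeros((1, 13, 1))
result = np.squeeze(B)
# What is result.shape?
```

(13,)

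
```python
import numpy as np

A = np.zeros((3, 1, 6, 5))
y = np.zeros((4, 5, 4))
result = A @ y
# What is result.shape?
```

(3, 4, 6, 4)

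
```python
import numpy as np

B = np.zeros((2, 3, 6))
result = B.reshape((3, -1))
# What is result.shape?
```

(3, 12)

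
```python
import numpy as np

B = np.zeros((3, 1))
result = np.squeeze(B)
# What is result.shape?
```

(3,)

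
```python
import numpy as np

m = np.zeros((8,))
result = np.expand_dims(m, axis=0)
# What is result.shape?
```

(1, 8)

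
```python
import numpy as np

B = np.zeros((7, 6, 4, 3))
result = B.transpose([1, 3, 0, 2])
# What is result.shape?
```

(6, 3, 7, 4)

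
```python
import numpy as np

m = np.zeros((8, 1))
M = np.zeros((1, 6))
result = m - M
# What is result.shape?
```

(8, 6)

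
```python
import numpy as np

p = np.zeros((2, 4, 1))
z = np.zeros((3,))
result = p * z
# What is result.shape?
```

(2, 4, 3)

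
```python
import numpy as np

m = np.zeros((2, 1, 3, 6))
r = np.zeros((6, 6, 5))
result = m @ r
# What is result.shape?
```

(2, 6, 3, 5)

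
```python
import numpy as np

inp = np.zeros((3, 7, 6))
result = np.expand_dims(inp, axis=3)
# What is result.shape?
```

(3, 7, 6, 1)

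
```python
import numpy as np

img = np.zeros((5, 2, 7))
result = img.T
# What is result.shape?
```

(7, 2, 5)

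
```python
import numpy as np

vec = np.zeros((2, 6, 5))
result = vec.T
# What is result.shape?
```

(5, 6, 2)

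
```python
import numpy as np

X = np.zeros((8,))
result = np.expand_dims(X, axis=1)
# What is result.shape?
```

(8, 1)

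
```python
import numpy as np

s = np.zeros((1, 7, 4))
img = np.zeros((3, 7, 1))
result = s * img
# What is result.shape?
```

(3, 7, 4)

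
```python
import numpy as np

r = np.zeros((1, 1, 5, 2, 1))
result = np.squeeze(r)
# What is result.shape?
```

(5, 2)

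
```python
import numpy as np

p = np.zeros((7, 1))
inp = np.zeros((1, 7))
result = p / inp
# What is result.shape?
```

(7, 7)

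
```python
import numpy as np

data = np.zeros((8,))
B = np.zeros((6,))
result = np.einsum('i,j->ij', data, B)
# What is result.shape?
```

(8, 6)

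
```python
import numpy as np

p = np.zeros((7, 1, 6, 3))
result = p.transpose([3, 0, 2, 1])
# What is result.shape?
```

(3, 7, 6, 1)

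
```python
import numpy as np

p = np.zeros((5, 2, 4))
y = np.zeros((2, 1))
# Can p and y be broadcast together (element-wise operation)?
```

Yes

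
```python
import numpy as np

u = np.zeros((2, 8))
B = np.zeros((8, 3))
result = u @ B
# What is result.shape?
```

(2, 3)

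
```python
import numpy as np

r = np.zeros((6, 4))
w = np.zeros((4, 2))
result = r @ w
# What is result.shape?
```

(6, 2)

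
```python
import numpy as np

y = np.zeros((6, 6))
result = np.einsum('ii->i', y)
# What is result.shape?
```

(6,)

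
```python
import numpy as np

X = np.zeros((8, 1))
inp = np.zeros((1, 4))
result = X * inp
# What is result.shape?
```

(8, 4)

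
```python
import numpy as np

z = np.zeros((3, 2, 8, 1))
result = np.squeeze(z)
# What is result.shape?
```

(3, 2, 8)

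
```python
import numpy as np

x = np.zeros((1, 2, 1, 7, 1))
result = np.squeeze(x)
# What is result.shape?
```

(2, 7)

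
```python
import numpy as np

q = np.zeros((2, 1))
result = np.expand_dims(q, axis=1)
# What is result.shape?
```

(2, 1, 1)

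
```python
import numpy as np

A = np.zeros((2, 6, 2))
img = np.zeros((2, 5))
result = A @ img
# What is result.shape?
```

(2, 6, 5)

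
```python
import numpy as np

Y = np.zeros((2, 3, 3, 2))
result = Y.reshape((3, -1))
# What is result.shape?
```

(3, 12)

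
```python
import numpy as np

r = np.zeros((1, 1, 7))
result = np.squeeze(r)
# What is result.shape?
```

(7,)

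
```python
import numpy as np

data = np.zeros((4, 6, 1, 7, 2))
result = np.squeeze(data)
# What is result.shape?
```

(4, 6, 7, 2)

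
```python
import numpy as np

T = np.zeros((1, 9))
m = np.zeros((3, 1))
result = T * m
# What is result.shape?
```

(3, 9)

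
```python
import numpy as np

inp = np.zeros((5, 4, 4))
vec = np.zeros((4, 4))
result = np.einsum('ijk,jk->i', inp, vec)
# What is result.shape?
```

(5,)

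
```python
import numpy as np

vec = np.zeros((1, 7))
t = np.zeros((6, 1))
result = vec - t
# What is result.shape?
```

(6, 7)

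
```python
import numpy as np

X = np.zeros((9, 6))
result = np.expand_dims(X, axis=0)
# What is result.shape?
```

(1, 9, 6)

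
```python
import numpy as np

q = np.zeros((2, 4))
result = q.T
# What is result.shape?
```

(4, 2)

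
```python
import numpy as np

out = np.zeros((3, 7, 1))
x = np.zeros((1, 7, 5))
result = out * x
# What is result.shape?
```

(3, 7, 5)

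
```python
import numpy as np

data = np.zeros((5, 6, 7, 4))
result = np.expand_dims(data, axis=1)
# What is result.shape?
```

(5, 1, 6, 7, 4)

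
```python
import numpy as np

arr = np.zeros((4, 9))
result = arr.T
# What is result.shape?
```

(9, 4)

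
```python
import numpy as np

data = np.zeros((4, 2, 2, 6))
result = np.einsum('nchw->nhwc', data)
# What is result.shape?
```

(4, 2, 6, 2)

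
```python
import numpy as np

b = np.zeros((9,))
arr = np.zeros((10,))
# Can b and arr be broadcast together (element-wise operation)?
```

No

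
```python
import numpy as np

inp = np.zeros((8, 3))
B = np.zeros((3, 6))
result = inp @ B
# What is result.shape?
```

(8, 6)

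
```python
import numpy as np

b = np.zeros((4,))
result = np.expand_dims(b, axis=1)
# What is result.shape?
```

(4, 1)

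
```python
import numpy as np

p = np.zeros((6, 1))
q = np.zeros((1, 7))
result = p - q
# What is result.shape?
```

(6, 7)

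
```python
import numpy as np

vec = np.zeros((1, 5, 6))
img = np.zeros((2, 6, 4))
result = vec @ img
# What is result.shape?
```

(2, 5, 4)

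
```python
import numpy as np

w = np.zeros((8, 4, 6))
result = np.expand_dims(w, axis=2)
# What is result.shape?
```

(8, 4, 1, 6)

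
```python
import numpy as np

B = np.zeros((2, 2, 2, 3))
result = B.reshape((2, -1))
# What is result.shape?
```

(2, 12)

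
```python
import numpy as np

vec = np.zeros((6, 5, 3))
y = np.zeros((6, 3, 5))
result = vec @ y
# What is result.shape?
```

(6, 5, 5)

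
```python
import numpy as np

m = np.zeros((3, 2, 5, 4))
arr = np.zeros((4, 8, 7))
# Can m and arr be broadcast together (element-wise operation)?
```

No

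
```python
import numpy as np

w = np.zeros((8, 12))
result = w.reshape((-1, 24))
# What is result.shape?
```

(4, 24)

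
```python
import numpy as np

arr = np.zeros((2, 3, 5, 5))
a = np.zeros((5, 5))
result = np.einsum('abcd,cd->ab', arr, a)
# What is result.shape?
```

(2, 3)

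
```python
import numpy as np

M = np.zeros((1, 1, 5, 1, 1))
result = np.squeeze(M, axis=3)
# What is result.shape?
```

(1, 1, 5, 1)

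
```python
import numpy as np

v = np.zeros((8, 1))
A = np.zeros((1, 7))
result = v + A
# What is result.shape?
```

(8, 7)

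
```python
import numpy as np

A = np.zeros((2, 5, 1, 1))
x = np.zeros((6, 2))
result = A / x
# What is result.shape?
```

(2, 5, 6, 2)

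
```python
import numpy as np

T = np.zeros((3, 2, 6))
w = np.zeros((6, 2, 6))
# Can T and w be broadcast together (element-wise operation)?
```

No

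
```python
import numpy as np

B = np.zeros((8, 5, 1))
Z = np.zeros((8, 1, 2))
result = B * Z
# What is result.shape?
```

(8, 5, 2)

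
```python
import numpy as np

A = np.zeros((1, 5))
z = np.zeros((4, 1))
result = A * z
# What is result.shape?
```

(4, 5)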